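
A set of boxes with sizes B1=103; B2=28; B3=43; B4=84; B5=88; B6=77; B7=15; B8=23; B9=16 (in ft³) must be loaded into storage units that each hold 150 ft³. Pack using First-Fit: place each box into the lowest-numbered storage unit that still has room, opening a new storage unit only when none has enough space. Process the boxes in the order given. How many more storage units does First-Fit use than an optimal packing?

First-Fit: [103,28,15] [43,84,23] [88,16] [77] → 4 storage units.
Total size 477 ft³; any packing needs at least ⌈477/150⌉ = 4 storage units.
So 4 is already optimal.

0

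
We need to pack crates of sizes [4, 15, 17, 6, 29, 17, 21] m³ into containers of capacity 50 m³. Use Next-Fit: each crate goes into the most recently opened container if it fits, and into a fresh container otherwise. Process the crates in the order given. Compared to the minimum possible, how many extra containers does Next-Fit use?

Next-Fit: [4,15,17,6] [29,17] [21] → 3 containers.
Total size 109 m³; any packing needs at least ⌈109/50⌉ = 3 containers.
So 3 is already optimal.

0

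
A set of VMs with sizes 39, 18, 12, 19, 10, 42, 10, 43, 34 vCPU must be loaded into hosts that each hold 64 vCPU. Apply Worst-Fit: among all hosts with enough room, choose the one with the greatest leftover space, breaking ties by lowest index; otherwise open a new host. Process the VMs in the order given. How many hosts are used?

host 1: place 39 vCPU, 25 vCPU left
host 1: place 18 vCPU, 7 vCPU left
host 2: place 12 vCPU, 52 vCPU left
host 2: place 19 vCPU, 33 vCPU left
host 2: place 10 vCPU, 23 vCPU left
host 3: place 42 vCPU, 22 vCPU left
host 2: place 10 vCPU, 13 vCPU left
host 4: place 43 vCPU, 21 vCPU left
host 5: place 34 vCPU, 30 vCPU left
Final hosts: [39,18] [12,19,10,10] [42] [43] [34].

5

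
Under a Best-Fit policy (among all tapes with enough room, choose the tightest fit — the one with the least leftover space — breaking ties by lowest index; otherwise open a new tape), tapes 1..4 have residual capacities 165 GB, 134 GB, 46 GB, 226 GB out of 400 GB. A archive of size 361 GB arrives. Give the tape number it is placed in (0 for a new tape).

No tape has ≥ 361 GB free, so a new tape is opened.

0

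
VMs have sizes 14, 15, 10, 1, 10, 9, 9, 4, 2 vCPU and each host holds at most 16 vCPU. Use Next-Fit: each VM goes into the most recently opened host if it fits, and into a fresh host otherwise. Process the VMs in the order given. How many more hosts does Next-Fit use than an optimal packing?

Next-Fit: [14] [15] [10,1] [10] [9] [9,4,2] → 6 hosts.
6 VMs exceed 8 vCPU (half the capacity), and no two of those can share a host, so at least 6 hosts are needed.
So 6 is already optimal.

0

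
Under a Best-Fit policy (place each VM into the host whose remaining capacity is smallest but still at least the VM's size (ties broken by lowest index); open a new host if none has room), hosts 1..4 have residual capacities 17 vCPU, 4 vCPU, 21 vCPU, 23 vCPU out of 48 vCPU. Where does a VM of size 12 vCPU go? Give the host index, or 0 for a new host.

1

Hosts with room: host 1 (17 vCPU), host 3 (21 vCPU), host 4 (23 vCPU).
Tightest fit is host 1 with 17 vCPU free.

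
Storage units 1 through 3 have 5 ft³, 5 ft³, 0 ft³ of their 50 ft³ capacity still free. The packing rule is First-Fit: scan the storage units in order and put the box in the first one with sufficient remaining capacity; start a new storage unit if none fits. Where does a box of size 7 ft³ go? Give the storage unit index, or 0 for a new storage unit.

0

No storage unit has ≥ 7 ft³ free, so a new storage unit is opened.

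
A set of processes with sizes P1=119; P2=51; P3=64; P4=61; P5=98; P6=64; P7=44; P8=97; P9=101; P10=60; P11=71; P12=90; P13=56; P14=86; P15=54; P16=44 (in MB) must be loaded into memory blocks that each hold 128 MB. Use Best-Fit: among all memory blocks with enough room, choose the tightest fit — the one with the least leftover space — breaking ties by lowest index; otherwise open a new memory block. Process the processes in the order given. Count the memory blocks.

P1 (119 MB) → memory block 1 (remaining 9 MB)
P2 (51 MB) → memory block 2 (remaining 77 MB)
P3 (64 MB) → memory block 2 (remaining 13 MB)
P4 (61 MB) → memory block 3 (remaining 67 MB)
P5 (98 MB) → memory block 4 (remaining 30 MB)
P6 (64 MB) → memory block 3 (remaining 3 MB)
P7 (44 MB) → memory block 5 (remaining 84 MB)
P8 (97 MB) → memory block 6 (remaining 31 MB)
P9 (101 MB) → memory block 7 (remaining 27 MB)
P10 (60 MB) → memory block 5 (remaining 24 MB)
P11 (71 MB) → memory block 8 (remaining 57 MB)
P12 (90 MB) → memory block 9 (remaining 38 MB)
P13 (56 MB) → memory block 8 (remaining 1 MB)
P14 (86 MB) → memory block 10 (remaining 42 MB)
P15 (54 MB) → memory block 11 (remaining 74 MB)
P16 (44 MB) → memory block 11 (remaining 30 MB)
Final memory blocks: [119] [51,64] [61,64] [98] [44,60] [97] [101] [71,56] [90] [86] [54,44].

11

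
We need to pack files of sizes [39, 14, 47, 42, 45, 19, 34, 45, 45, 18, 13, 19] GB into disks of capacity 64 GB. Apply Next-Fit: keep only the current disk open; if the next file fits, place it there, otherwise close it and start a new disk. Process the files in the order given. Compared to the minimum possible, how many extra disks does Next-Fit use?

1

Next-Fit: [39,14] [47] [42] [45,19] [34] [45] [45,18] [13,19] → 8 disks.
7 files exceed 32 GB (half the capacity), and no two of those can share a disk, so at least 7 disks are needed.
An optimal packing achieves that bound: [47,14] [45,19] [45,19] [45,18] [42,13] [39] [34] → 7 disks.
Excess: 8 − 7 = 1.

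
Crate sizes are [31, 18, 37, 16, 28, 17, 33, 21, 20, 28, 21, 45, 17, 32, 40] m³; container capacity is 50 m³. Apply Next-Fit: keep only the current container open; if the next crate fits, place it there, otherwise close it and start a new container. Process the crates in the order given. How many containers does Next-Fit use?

9

31 m³ → container 1 (remaining 19 m³)
18 m³ → container 1 (remaining 1 m³)
37 m³ → container 2 (remaining 13 m³)
16 m³ → container 3 (remaining 34 m³)
28 m³ → container 3 (remaining 6 m³)
17 m³ → container 4 (remaining 33 m³)
33 m³ → container 4 (remaining 0 m³)
21 m³ → container 5 (remaining 29 m³)
20 m³ → container 5 (remaining 9 m³)
28 m³ → container 6 (remaining 22 m³)
21 m³ → container 6 (remaining 1 m³)
45 m³ → container 7 (remaining 5 m³)
17 m³ → container 8 (remaining 33 m³)
32 m³ → container 8 (remaining 1 m³)
40 m³ → container 9 (remaining 10 m³)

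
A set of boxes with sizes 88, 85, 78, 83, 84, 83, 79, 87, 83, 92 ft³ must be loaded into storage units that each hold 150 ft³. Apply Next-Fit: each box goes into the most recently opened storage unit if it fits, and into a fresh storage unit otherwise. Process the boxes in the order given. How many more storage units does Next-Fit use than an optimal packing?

0

Next-Fit: [88] [85] [78] [83] [84] [83] [79] [87] [83] [92] → 10 storage units.
10 boxes exceed 75 ft³ (half the capacity), and no two of those can share a storage unit, so at least 10 storage units are needed.
So 10 is already optimal.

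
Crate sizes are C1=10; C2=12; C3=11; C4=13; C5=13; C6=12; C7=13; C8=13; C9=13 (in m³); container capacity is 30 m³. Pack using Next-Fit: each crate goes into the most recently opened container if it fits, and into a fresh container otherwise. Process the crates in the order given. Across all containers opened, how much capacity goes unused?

40

container 1: place C1 (10 m³), 20 m³ left
container 1: place C2 (12 m³), 8 m³ left
container 2: place C3 (11 m³), 19 m³ left
container 2: place C4 (13 m³), 6 m³ left
container 3: place C5 (13 m³), 17 m³ left
container 3: place C6 (12 m³), 5 m³ left
container 4: place C7 (13 m³), 17 m³ left
container 4: place C8 (13 m³), 4 m³ left
container 5: place C9 (13 m³), 17 m³ left
5 containers × 30 m³ = 150 m³; used 110 m³; unused 40 m³.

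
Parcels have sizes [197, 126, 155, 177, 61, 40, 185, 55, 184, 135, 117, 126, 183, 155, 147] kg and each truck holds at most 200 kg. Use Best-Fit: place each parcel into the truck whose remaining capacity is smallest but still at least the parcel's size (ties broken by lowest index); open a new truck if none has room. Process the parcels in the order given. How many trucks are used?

12 trucks

Put 197 kg in truck 1; 3 kg remain.
Put 126 kg in truck 2; 74 kg remain.
Put 155 kg in truck 3; 45 kg remain.
Put 177 kg in truck 4; 23 kg remain.
Put 61 kg in truck 2; 13 kg remain.
Put 40 kg in truck 3; 5 kg remain.
Put 185 kg in truck 5; 15 kg remain.
Put 55 kg in truck 6; 145 kg remain.
Put 184 kg in truck 7; 16 kg remain.
Put 135 kg in truck 6; 10 kg remain.
Put 117 kg in truck 8; 83 kg remain.
Put 126 kg in truck 9; 74 kg remain.
Put 183 kg in truck 10; 17 kg remain.
Put 155 kg in truck 11; 45 kg remain.
Put 147 kg in truck 12; 53 kg remain.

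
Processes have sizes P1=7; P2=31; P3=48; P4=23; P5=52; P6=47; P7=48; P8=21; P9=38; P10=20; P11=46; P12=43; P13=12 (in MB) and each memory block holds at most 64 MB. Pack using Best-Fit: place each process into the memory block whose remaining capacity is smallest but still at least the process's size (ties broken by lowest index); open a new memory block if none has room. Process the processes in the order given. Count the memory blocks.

memory block 1: place P1 (7 MB), 57 MB left
memory block 1: place P2 (31 MB), 26 MB left
memory block 2: place P3 (48 MB), 16 MB left
memory block 1: place P4 (23 MB), 3 MB left
memory block 3: place P5 (52 MB), 12 MB left
memory block 4: place P6 (47 MB), 17 MB left
memory block 5: place P7 (48 MB), 16 MB left
memory block 6: place P8 (21 MB), 43 MB left
memory block 6: place P9 (38 MB), 5 MB left
memory block 7: place P10 (20 MB), 44 MB left
memory block 8: place P11 (46 MB), 18 MB left
memory block 7: place P12 (43 MB), 1 MB left
memory block 3: place P13 (12 MB), 0 MB left
Final memory blocks: [7,31,23] [48] [52,12] [47] [48] [21,38] [20,43] [46].

8 memory blocks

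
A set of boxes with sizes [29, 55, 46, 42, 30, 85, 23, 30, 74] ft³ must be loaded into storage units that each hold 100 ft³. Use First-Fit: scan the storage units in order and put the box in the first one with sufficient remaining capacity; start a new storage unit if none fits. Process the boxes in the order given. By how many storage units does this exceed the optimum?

0

First-Fit: [29,55] [46,42] [30,23,30] [85] [74] → 5 storage units.
Total size 414 ft³; any packing needs at least ⌈414/100⌉ = 5 storage units.
So 5 is already optimal.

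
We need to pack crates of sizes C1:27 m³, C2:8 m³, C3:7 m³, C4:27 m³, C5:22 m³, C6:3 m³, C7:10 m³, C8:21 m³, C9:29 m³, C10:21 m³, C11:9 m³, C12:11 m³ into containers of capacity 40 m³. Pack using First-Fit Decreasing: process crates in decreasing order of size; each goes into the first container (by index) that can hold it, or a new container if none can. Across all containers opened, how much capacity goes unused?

Sorted descending: 29, 27, 27, 22, 21, 21, 11, 10, 9, 8, 7, 3.
29 m³ → container 1 (remaining 11 m³)
27 m³ → container 2 (remaining 13 m³)
27 m³ → container 3 (remaining 13 m³)
22 m³ → container 4 (remaining 18 m³)
21 m³ → container 5 (remaining 19 m³)
21 m³ → container 6 (remaining 19 m³)
11 m³ → container 1 (remaining 0 m³)
10 m³ → container 2 (remaining 3 m³)
9 m³ → container 3 (remaining 4 m³)
8 m³ → container 4 (remaining 10 m³)
7 m³ → container 4 (remaining 3 m³)
3 m³ → container 2 (remaining 0 m³)
6 containers × 40 m³ = 240 m³; used 195 m³; unused 45 m³.

45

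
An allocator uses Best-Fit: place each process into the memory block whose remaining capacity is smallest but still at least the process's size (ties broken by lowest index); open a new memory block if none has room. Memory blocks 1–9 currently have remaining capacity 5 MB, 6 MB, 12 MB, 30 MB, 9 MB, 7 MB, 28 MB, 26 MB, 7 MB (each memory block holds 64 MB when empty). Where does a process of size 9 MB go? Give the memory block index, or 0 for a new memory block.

5

Memory blocks with room: memory block 3 (12 MB), memory block 4 (30 MB), memory block 5 (9 MB), memory block 7 (28 MB), memory block 8 (26 MB).
Tightest fit is memory block 5 with 9 MB free.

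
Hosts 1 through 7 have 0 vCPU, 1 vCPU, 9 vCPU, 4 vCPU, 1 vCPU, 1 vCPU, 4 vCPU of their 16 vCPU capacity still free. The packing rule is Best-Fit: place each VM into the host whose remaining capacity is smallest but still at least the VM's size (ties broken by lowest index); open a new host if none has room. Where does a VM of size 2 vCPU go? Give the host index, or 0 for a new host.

Hosts with room: host 3 (9 vCPU), host 4 (4 vCPU), host 7 (4 vCPU).
Tightest fit is host 4 with 4 vCPU free.

4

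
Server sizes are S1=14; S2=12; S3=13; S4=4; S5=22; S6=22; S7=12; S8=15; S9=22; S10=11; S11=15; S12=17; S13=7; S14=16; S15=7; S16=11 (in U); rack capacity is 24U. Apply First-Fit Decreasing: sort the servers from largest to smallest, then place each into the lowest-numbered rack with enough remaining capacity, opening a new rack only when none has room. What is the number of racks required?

11 racks

Sorted descending: 22, 22, 22, 17, 16, 15, 15, 14, 13, 12, 12, 11, 11, 7, 7, 4.
Put 22U in rack 1; 2U remain.
Put 22U in rack 2; 2U remain.
Put 22U in rack 3; 2U remain.
Put 17U in rack 4; 7U remain.
Put 16U in rack 5; 8U remain.
Put 15U in rack 6; 9U remain.
Put 15U in rack 7; 9U remain.
Put 14U in rack 8; 10U remain.
Put 13U in rack 9; 11U remain.
Put 12U in rack 10; 12U remain.
Put 12U in rack 10; 0U remain.
Put 11U in rack 9; 0U remain.
Put 11U in rack 11; 13U remain.
Put 7U in rack 4; 0U remain.
Put 7U in rack 5; 1U remain.
Put 4U in rack 6; 5U remain.
Final racks: [22] [22] [22] [17,7] [16,7] [15,4] [15] [14] [13,11] [12,12] [11].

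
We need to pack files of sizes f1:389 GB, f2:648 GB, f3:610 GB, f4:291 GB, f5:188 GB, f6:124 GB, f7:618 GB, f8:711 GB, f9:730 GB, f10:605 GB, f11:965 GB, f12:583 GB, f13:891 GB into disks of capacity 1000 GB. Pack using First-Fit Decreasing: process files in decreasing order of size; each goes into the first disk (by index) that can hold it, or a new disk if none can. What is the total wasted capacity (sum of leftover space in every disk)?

1647

Sorted descending: 965, 891, 730, 711, 648, 618, 610, 605, 583, 389, 291, 188, 124.
Put 965 GB in disk 1; 35 GB remain.
Put 891 GB in disk 2; 109 GB remain.
Put 730 GB in disk 3; 270 GB remain.
Put 711 GB in disk 4; 289 GB remain.
Put 648 GB in disk 5; 352 GB remain.
Put 618 GB in disk 6; 382 GB remain.
Put 610 GB in disk 7; 390 GB remain.
Put 605 GB in disk 8; 395 GB remain.
Put 583 GB in disk 9; 417 GB remain.
Put 389 GB in disk 7; 1 GB remain.
Put 291 GB in disk 5; 61 GB remain.
Put 188 GB in disk 3; 82 GB remain.
Put 124 GB in disk 4; 165 GB remain.
9 disks × 1000 GB = 9000 GB; used 7353 GB; unused 1647 GB.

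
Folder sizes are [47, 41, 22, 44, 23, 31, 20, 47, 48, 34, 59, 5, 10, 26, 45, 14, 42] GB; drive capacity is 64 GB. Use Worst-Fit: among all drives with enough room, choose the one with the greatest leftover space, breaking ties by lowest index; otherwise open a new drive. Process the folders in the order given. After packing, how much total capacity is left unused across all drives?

47 GB → drive 1 (remaining 17 GB)
41 GB → drive 2 (remaining 23 GB)
22 GB → drive 2 (remaining 1 GB)
44 GB → drive 3 (remaining 20 GB)
23 GB → drive 4 (remaining 41 GB)
31 GB → drive 4 (remaining 10 GB)
20 GB → drive 3 (remaining 0 GB)
47 GB → drive 5 (remaining 17 GB)
48 GB → drive 6 (remaining 16 GB)
34 GB → drive 7 (remaining 30 GB)
59 GB → drive 8 (remaining 5 GB)
5 GB → drive 7 (remaining 25 GB)
10 GB → drive 7 (remaining 15 GB)
26 GB → drive 9 (remaining 38 GB)
45 GB → drive 10 (remaining 19 GB)
14 GB → drive 9 (remaining 24 GB)
42 GB → drive 11 (remaining 22 GB)
11 drives × 64 GB = 704 GB; used 558 GB; unused 146 GB.

146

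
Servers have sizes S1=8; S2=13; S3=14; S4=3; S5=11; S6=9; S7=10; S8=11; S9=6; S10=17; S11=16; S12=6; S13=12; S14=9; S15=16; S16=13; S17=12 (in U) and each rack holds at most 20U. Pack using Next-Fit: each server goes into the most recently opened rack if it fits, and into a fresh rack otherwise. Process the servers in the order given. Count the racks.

13

rack 1: place S1 (8U), 12U left
rack 2: place S2 (13U), 7U left
rack 3: place S3 (14U), 6U left
rack 3: place S4 (3U), 3U left
rack 4: place S5 (11U), 9U left
rack 4: place S6 (9U), 0U left
rack 5: place S7 (10U), 10U left
rack 6: place S8 (11U), 9U left
rack 6: place S9 (6U), 3U left
rack 7: place S10 (17U), 3U left
rack 8: place S11 (16U), 4U left
rack 9: place S12 (6U), 14U left
rack 9: place S13 (12U), 2U left
rack 10: place S14 (9U), 11U left
rack 11: place S15 (16U), 4U left
rack 12: place S16 (13U), 7U left
rack 13: place S17 (12U), 8U left
Final racks: [8] [13] [14,3] [11,9] [10] [11,6] [17] [16] [6,12] [9] [16] [13] [12].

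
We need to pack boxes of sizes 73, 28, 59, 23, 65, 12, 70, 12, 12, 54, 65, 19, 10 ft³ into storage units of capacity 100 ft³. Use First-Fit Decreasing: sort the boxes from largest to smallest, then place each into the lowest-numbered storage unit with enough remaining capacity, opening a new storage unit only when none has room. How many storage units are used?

Sorted descending: 73, 70, 65, 65, 59, 54, 28, 23, 19, 12, 12, 12, 10.
73 ft³ → storage unit 1 (remaining 27 ft³)
70 ft³ → storage unit 2 (remaining 30 ft³)
65 ft³ → storage unit 3 (remaining 35 ft³)
65 ft³ → storage unit 4 (remaining 35 ft³)
59 ft³ → storage unit 5 (remaining 41 ft³)
54 ft³ → storage unit 6 (remaining 46 ft³)
28 ft³ → storage unit 2 (remaining 2 ft³)
23 ft³ → storage unit 1 (remaining 4 ft³)
19 ft³ → storage unit 3 (remaining 16 ft³)
12 ft³ → storage unit 3 (remaining 4 ft³)
12 ft³ → storage unit 4 (remaining 23 ft³)
12 ft³ → storage unit 4 (remaining 11 ft³)
10 ft³ → storage unit 4 (remaining 1 ft³)
Final storage units: [73,23] [70,28] [65,19,12] [65,12,12,10] [59] [54].

6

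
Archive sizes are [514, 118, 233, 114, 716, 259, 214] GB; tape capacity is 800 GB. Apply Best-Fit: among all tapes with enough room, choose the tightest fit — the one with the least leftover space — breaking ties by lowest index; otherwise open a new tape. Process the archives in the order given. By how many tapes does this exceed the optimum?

Best-Fit: [514,118,114] [233,259,214] [716] → 3 tapes.
Total size 2168 GB; any packing needs at least ⌈2168/800⌉ = 3 tapes.
So 3 is already optimal.

0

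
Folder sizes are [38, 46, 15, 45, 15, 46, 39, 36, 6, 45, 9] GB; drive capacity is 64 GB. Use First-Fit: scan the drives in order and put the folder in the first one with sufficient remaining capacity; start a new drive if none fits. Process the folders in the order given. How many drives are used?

38 GB → drive 1 (remaining 26 GB)
46 GB → drive 2 (remaining 18 GB)
15 GB → drive 1 (remaining 11 GB)
45 GB → drive 3 (remaining 19 GB)
15 GB → drive 2 (remaining 3 GB)
46 GB → drive 4 (remaining 18 GB)
39 GB → drive 5 (remaining 25 GB)
36 GB → drive 6 (remaining 28 GB)
6 GB → drive 1 (remaining 5 GB)
45 GB → drive 7 (remaining 19 GB)
9 GB → drive 3 (remaining 10 GB)
Final drives: [38,15,6] [46,15] [45,9] [46] [39] [36] [45].

7 drives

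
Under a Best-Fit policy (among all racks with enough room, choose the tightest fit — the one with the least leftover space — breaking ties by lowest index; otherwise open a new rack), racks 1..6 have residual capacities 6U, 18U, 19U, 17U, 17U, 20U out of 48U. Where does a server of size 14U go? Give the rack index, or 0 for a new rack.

4

Racks with room: rack 2 (18U), rack 3 (19U), rack 4 (17U), rack 5 (17U), rack 6 (20U).
Tightest fit is rack 4 with 17U free.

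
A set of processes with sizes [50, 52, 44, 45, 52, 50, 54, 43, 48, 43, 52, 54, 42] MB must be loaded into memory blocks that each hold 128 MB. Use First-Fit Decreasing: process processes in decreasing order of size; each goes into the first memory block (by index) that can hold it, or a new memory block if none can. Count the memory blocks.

6 memory blocks

Sorted descending: 54, 54, 52, 52, 52, 50, 50, 48, 45, 44, 43, 43, 42.
Put 54 MB in memory block 1; 74 MB remain.
Put 54 MB in memory block 1; 20 MB remain.
Put 52 MB in memory block 2; 76 MB remain.
Put 52 MB in memory block 2; 24 MB remain.
Put 52 MB in memory block 3; 76 MB remain.
Put 50 MB in memory block 3; 26 MB remain.
Put 50 MB in memory block 4; 78 MB remain.
Put 48 MB in memory block 4; 30 MB remain.
Put 45 MB in memory block 5; 83 MB remain.
Put 44 MB in memory block 5; 39 MB remain.
Put 43 MB in memory block 6; 85 MB remain.
Put 43 MB in memory block 6; 42 MB remain.
Put 42 MB in memory block 6; 0 MB remain.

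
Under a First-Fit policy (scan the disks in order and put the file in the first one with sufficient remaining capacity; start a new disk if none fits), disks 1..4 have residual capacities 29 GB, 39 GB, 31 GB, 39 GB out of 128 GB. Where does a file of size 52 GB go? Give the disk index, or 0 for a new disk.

No disk has ≥ 52 GB free, so a new disk is opened.

0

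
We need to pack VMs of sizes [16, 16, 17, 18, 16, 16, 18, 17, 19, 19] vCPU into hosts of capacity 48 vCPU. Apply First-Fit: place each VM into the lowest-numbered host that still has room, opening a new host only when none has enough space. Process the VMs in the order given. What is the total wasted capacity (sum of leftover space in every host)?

Put 16 vCPU in host 1; 32 vCPU remain.
Put 16 vCPU in host 1; 16 vCPU remain.
Put 17 vCPU in host 2; 31 vCPU remain.
Put 18 vCPU in host 2; 13 vCPU remain.
Put 16 vCPU in host 1; 0 vCPU remain.
Put 16 vCPU in host 3; 32 vCPU remain.
Put 18 vCPU in host 3; 14 vCPU remain.
Put 17 vCPU in host 4; 31 vCPU remain.
Put 19 vCPU in host 4; 12 vCPU remain.
Put 19 vCPU in host 5; 29 vCPU remain.
5 hosts × 48 vCPU = 240 vCPU; used 172 vCPU; unused 68 vCPU.

68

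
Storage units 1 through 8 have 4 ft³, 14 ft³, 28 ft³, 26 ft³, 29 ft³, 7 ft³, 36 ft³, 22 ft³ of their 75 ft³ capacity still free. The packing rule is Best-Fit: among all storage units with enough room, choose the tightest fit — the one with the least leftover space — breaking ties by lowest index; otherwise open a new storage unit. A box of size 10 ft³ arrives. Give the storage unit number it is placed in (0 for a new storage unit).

2

Storage units with room: storage unit 2 (14 ft³), storage unit 3 (28 ft³), storage unit 4 (26 ft³), storage unit 5 (29 ft³), storage unit 7 (36 ft³), storage unit 8 (22 ft³).
Tightest fit is storage unit 2 with 14 ft³ free.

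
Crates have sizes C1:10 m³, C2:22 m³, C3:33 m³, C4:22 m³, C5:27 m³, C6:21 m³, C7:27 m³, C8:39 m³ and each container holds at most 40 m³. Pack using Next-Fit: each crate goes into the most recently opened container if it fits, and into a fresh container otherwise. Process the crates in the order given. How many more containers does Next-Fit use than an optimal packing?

0

Next-Fit: [10,22] [33] [22] [27] [21] [27] [39] → 7 containers.
7 crates exceed 20 m³ (half the capacity), and no two of those can share a container, so at least 7 containers are needed.
So 7 is already optimal.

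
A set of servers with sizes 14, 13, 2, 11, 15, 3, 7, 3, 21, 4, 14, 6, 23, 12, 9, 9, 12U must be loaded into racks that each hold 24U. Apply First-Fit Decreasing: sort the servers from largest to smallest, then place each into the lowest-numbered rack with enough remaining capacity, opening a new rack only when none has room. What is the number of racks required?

Sorted descending: 23, 21, 15, 14, 14, 13, 12, 12, 11, 9, 9, 7, 6, 4, 3, 3, 2.
23U → rack 1 (remaining 1U)
21U → rack 2 (remaining 3U)
15U → rack 3 (remaining 9U)
14U → rack 4 (remaining 10U)
14U → rack 5 (remaining 10U)
13U → rack 6 (remaining 11U)
12U → rack 7 (remaining 12U)
12U → rack 7 (remaining 0U)
11U → rack 6 (remaining 0U)
9U → rack 3 (remaining 0U)
9U → rack 4 (remaining 1U)
7U → rack 5 (remaining 3U)
6U → rack 8 (remaining 18U)
4U → rack 8 (remaining 14U)
3U → rack 2 (remaining 0U)
3U → rack 5 (remaining 0U)
2U → rack 8 (remaining 12U)
Final racks: [23] [21,3] [15,9] [14,9] [14,7,3] [13,11] [12,12] [6,4,2].

8 racks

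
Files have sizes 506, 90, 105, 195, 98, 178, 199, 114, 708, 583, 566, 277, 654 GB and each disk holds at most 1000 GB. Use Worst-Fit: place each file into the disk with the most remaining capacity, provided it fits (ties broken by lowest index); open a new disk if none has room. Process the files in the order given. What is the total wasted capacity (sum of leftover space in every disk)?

disk 1: place 506 GB, 494 GB left
disk 1: place 90 GB, 404 GB left
disk 1: place 105 GB, 299 GB left
disk 1: place 195 GB, 104 GB left
disk 1: place 98 GB, 6 GB left
disk 2: place 178 GB, 822 GB left
disk 2: place 199 GB, 623 GB left
disk 2: place 114 GB, 509 GB left
disk 3: place 708 GB, 292 GB left
disk 4: place 583 GB, 417 GB left
disk 5: place 566 GB, 434 GB left
disk 2: place 277 GB, 232 GB left
disk 6: place 654 GB, 346 GB left
6 disks × 1000 GB = 6000 GB; used 4273 GB; unused 1727 GB.

1727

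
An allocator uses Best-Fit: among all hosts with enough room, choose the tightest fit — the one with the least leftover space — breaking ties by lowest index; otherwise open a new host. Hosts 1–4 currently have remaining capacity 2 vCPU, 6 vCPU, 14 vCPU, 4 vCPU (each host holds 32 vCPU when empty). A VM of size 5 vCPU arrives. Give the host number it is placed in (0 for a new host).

Hosts with room: host 2 (6 vCPU), host 3 (14 vCPU).
Tightest fit is host 2 with 6 vCPU free.

2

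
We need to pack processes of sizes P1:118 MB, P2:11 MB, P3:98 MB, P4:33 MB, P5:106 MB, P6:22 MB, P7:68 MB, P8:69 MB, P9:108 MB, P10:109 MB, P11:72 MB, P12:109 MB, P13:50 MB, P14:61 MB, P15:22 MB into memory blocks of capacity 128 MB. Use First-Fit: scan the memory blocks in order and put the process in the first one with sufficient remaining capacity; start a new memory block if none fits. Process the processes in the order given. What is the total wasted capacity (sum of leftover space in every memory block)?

P1 (118 MB) → memory block 1 (remaining 10 MB)
P2 (11 MB) → memory block 2 (remaining 117 MB)
P3 (98 MB) → memory block 2 (remaining 19 MB)
P4 (33 MB) → memory block 3 (remaining 95 MB)
P5 (106 MB) → memory block 4 (remaining 22 MB)
P6 (22 MB) → memory block 3 (remaining 73 MB)
P7 (68 MB) → memory block 3 (remaining 5 MB)
P8 (69 MB) → memory block 5 (remaining 59 MB)
P9 (108 MB) → memory block 6 (remaining 20 MB)
P10 (109 MB) → memory block 7 (remaining 19 MB)
P11 (72 MB) → memory block 8 (remaining 56 MB)
P12 (109 MB) → memory block 9 (remaining 19 MB)
P13 (50 MB) → memory block 5 (remaining 9 MB)
P14 (61 MB) → memory block 10 (remaining 67 MB)
P15 (22 MB) → memory block 4 (remaining 0 MB)
10 memory blocks × 128 MB = 1280 MB; used 1056 MB; unused 224 MB.

224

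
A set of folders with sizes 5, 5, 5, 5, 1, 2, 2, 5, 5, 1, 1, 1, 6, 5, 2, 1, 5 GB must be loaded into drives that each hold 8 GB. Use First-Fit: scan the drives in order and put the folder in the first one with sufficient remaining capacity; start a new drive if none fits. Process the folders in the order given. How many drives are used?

Put 5 GB in drive 1; 3 GB remain.
Put 5 GB in drive 2; 3 GB remain.
Put 5 GB in drive 3; 3 GB remain.
Put 5 GB in drive 4; 3 GB remain.
Put 1 GB in drive 1; 2 GB remain.
Put 2 GB in drive 1; 0 GB remain.
Put 2 GB in drive 2; 1 GB remain.
Put 5 GB in drive 5; 3 GB remain.
Put 5 GB in drive 6; 3 GB remain.
Put 1 GB in drive 2; 0 GB remain.
Put 1 GB in drive 3; 2 GB remain.
Put 1 GB in drive 3; 1 GB remain.
Put 6 GB in drive 7; 2 GB remain.
Put 5 GB in drive 8; 3 GB remain.
Put 2 GB in drive 4; 1 GB remain.
Put 1 GB in drive 3; 0 GB remain.
Put 5 GB in drive 9; 3 GB remain.

9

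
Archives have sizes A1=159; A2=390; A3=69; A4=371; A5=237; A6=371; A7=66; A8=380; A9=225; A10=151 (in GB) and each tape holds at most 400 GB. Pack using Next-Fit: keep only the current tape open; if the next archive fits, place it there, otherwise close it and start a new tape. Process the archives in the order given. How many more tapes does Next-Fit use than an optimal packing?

Next-Fit: [159] [390] [69] [371] [237] [371] [66] [380] [225,151] → 9 tapes.
Total size 2419 GB; any packing needs at least ⌈2419/400⌉ = 7 tapes.
An optimal packing achieves that bound: [390] [380] [371] [371] [237,159] [225,151] [69,66] → 7 tapes.
Excess: 9 − 7 = 2.

2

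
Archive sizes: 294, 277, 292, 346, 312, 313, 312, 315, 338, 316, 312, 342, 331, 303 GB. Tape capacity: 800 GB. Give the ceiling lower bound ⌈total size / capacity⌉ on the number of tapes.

6

Total size = 294 + 277 + 292 + 346 + 312 + 313 + 312 + 315 + 338 + 316 + 312 + 342 + 331 + 303 = 4403 GB.
⌈4403 / 800⌉ = 6.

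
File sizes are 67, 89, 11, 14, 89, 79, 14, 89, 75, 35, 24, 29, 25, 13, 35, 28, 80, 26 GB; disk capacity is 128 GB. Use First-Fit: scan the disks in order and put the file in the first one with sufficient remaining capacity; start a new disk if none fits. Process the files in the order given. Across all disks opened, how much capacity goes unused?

202

67 GB → disk 1 (remaining 61 GB)
89 GB → disk 2 (remaining 39 GB)
11 GB → disk 1 (remaining 50 GB)
14 GB → disk 1 (remaining 36 GB)
89 GB → disk 3 (remaining 39 GB)
79 GB → disk 4 (remaining 49 GB)
14 GB → disk 1 (remaining 22 GB)
89 GB → disk 5 (remaining 39 GB)
75 GB → disk 6 (remaining 53 GB)
35 GB → disk 2 (remaining 4 GB)
24 GB → disk 3 (remaining 15 GB)
29 GB → disk 4 (remaining 20 GB)
25 GB → disk 5 (remaining 14 GB)
13 GB → disk 1 (remaining 9 GB)
35 GB → disk 6 (remaining 18 GB)
28 GB → disk 7 (remaining 100 GB)
80 GB → disk 7 (remaining 20 GB)
26 GB → disk 8 (remaining 102 GB)
8 disks × 128 GB = 1024 GB; used 822 GB; unused 202 GB.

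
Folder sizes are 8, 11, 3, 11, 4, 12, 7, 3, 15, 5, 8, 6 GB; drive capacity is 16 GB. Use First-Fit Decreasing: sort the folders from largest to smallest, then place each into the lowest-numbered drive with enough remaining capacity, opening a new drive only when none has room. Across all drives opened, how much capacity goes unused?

Sorted descending: 15, 12, 11, 11, 8, 8, 7, 6, 5, 4, 3, 3.
drive 1: place 15 GB, 1 GB left
drive 2: place 12 GB, 4 GB left
drive 3: place 11 GB, 5 GB left
drive 4: place 11 GB, 5 GB left
drive 5: place 8 GB, 8 GB left
drive 5: place 8 GB, 0 GB left
drive 6: place 7 GB, 9 GB left
drive 6: place 6 GB, 3 GB left
drive 3: place 5 GB, 0 GB left
drive 2: place 4 GB, 0 GB left
drive 4: place 3 GB, 2 GB left
drive 6: place 3 GB, 0 GB left
6 drives × 16 GB = 96 GB; used 93 GB; unused 3 GB.

3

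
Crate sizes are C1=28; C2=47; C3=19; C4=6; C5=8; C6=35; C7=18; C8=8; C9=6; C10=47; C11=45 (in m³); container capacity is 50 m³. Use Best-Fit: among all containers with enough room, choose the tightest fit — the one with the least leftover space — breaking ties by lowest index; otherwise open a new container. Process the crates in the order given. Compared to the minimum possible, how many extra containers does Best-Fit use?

0

Best-Fit: [28,19] [47] [6,8,35] [18,8,6] [47] [45] → 6 containers.
Total size 267 m³; any packing needs at least ⌈267/50⌉ = 6 containers.
So 6 is already optimal.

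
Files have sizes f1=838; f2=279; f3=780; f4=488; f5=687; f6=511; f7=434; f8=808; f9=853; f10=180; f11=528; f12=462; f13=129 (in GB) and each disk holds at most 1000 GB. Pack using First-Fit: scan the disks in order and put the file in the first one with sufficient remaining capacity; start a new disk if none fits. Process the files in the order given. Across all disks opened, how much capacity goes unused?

1023

disk 1: place f1 (838 GB), 162 GB left
disk 2: place f2 (279 GB), 721 GB left
disk 3: place f3 (780 GB), 220 GB left
disk 2: place f4 (488 GB), 233 GB left
disk 4: place f5 (687 GB), 313 GB left
disk 5: place f6 (511 GB), 489 GB left
disk 5: place f7 (434 GB), 55 GB left
disk 6: place f8 (808 GB), 192 GB left
disk 7: place f9 (853 GB), 147 GB left
disk 2: place f10 (180 GB), 53 GB left
disk 8: place f11 (528 GB), 472 GB left
disk 8: place f12 (462 GB), 10 GB left
disk 1: place f13 (129 GB), 33 GB left
8 disks × 1000 GB = 8000 GB; used 6977 GB; unused 1023 GB.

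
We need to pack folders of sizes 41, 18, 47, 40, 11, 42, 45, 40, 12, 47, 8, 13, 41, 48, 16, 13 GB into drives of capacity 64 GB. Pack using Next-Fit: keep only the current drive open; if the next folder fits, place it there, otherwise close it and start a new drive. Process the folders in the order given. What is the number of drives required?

Put 41 GB in drive 1; 23 GB remain.
Put 18 GB in drive 1; 5 GB remain.
Put 47 GB in drive 2; 17 GB remain.
Put 40 GB in drive 3; 24 GB remain.
Put 11 GB in drive 3; 13 GB remain.
Put 42 GB in drive 4; 22 GB remain.
Put 45 GB in drive 5; 19 GB remain.
Put 40 GB in drive 6; 24 GB remain.
Put 12 GB in drive 6; 12 GB remain.
Put 47 GB in drive 7; 17 GB remain.
Put 8 GB in drive 7; 9 GB remain.
Put 13 GB in drive 8; 51 GB remain.
Put 41 GB in drive 8; 10 GB remain.
Put 48 GB in drive 9; 16 GB remain.
Put 16 GB in drive 9; 0 GB remain.
Put 13 GB in drive 10; 51 GB remain.
Final drives: [41,18] [47] [40,11] [42] [45] [40,12] [47,8] [13,41] [48,16] [13].

10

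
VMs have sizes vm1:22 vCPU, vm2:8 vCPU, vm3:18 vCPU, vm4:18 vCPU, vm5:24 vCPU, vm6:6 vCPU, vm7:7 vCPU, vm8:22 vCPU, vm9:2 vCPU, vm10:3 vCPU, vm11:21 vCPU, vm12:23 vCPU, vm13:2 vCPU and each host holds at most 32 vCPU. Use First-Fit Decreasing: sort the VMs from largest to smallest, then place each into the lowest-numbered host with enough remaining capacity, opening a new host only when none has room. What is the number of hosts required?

7 hosts

Sorted descending: 24, 23, 22, 22, 21, 18, 18, 8, 7, 6, 3, 2, 2.
host 1: place 24 vCPU, 8 vCPU left
host 2: place 23 vCPU, 9 vCPU left
host 3: place 22 vCPU, 10 vCPU left
host 4: place 22 vCPU, 10 vCPU left
host 5: place 21 vCPU, 11 vCPU left
host 6: place 18 vCPU, 14 vCPU left
host 7: place 18 vCPU, 14 vCPU left
host 1: place 8 vCPU, 0 vCPU left
host 2: place 7 vCPU, 2 vCPU left
host 3: place 6 vCPU, 4 vCPU left
host 3: place 3 vCPU, 1 vCPU left
host 2: place 2 vCPU, 0 vCPU left
host 4: place 2 vCPU, 8 vCPU left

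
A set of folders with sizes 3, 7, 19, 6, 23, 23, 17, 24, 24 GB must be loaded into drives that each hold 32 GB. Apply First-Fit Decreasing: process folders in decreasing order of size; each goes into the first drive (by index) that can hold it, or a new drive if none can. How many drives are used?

6 drives

Sorted descending: 24, 24, 23, 23, 19, 17, 7, 6, 3.
drive 1: place 24 GB, 8 GB left
drive 2: place 24 GB, 8 GB left
drive 3: place 23 GB, 9 GB left
drive 4: place 23 GB, 9 GB left
drive 5: place 19 GB, 13 GB left
drive 6: place 17 GB, 15 GB left
drive 1: place 7 GB, 1 GB left
drive 2: place 6 GB, 2 GB left
drive 3: place 3 GB, 6 GB left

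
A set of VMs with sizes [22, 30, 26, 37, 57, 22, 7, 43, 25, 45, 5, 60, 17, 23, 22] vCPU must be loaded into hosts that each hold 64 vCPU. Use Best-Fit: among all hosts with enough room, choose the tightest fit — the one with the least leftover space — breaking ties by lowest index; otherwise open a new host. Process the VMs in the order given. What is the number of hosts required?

host 1: place 22 vCPU, 42 vCPU left
host 1: place 30 vCPU, 12 vCPU left
host 2: place 26 vCPU, 38 vCPU left
host 2: place 37 vCPU, 1 vCPU left
host 3: place 57 vCPU, 7 vCPU left
host 4: place 22 vCPU, 42 vCPU left
host 3: place 7 vCPU, 0 vCPU left
host 5: place 43 vCPU, 21 vCPU left
host 4: place 25 vCPU, 17 vCPU left
host 6: place 45 vCPU, 19 vCPU left
host 1: place 5 vCPU, 7 vCPU left
host 7: place 60 vCPU, 4 vCPU left
host 4: place 17 vCPU, 0 vCPU left
host 8: place 23 vCPU, 41 vCPU left
host 8: place 22 vCPU, 19 vCPU left
Final hosts: [22,30,5] [26,37] [57,7] [22,25,17] [43] [45] [60] [23,22].

8 hosts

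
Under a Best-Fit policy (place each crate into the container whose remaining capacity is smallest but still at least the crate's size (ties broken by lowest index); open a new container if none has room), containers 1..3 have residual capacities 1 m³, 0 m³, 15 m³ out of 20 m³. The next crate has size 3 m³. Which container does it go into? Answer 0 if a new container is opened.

Containers with room: container 3 (15 m³).
Tightest fit is container 3 with 15 m³ free.

3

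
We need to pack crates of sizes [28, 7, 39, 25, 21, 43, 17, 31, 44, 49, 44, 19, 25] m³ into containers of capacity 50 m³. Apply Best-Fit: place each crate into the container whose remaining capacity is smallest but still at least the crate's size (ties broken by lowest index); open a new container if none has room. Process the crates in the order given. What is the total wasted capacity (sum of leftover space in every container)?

58

28 m³ → container 1 (remaining 22 m³)
7 m³ → container 1 (remaining 15 m³)
39 m³ → container 2 (remaining 11 m³)
25 m³ → container 3 (remaining 25 m³)
21 m³ → container 3 (remaining 4 m³)
43 m³ → container 4 (remaining 7 m³)
17 m³ → container 5 (remaining 33 m³)
31 m³ → container 5 (remaining 2 m³)
44 m³ → container 6 (remaining 6 m³)
49 m³ → container 7 (remaining 1 m³)
44 m³ → container 8 (remaining 6 m³)
19 m³ → container 9 (remaining 31 m³)
25 m³ → container 9 (remaining 6 m³)
9 containers × 50 m³ = 450 m³; used 392 m³; unused 58 m³.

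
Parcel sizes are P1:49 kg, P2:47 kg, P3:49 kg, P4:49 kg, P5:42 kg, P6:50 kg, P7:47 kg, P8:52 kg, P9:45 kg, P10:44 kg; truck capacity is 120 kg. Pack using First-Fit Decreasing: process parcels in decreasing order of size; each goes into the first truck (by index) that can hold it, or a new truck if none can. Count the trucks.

Sorted descending: 52, 50, 49, 49, 49, 47, 47, 45, 44, 42.
Put 52 kg in truck 1; 68 kg remain.
Put 50 kg in truck 1; 18 kg remain.
Put 49 kg in truck 2; 71 kg remain.
Put 49 kg in truck 2; 22 kg remain.
Put 49 kg in truck 3; 71 kg remain.
Put 47 kg in truck 3; 24 kg remain.
Put 47 kg in truck 4; 73 kg remain.
Put 45 kg in truck 4; 28 kg remain.
Put 44 kg in truck 5; 76 kg remain.
Put 42 kg in truck 5; 34 kg remain.
Final trucks: [52,50] [49,49] [49,47] [47,45] [44,42].

5 trucks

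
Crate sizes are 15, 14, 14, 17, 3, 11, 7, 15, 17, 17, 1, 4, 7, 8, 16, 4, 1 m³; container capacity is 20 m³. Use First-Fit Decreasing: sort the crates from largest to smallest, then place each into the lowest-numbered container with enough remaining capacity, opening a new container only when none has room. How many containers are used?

Sorted descending: 17, 17, 17, 16, 15, 15, 14, 14, 11, 8, 7, 7, 4, 4, 3, 1, 1.
17 m³ → container 1 (remaining 3 m³)
17 m³ → container 2 (remaining 3 m³)
17 m³ → container 3 (remaining 3 m³)
16 m³ → container 4 (remaining 4 m³)
15 m³ → container 5 (remaining 5 m³)
15 m³ → container 6 (remaining 5 m³)
14 m³ → container 7 (remaining 6 m³)
14 m³ → container 8 (remaining 6 m³)
11 m³ → container 9 (remaining 9 m³)
8 m³ → container 9 (remaining 1 m³)
7 m³ → container 10 (remaining 13 m³)
7 m³ → container 10 (remaining 6 m³)
4 m³ → container 4 (remaining 0 m³)
4 m³ → container 5 (remaining 1 m³)
3 m³ → container 1 (remaining 0 m³)
1 m³ → container 2 (remaining 2 m³)
1 m³ → container 2 (remaining 1 m³)
Final containers: [17,3] [17,1,1] [17] [16,4] [15,4] [15] [14] [14] [11,8] [7,7].

10 containers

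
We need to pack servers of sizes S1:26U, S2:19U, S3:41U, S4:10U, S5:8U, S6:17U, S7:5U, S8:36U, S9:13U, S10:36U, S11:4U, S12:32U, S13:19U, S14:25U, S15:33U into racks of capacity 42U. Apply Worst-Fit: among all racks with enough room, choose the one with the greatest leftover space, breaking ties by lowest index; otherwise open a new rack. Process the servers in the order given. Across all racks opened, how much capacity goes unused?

96

rack 1: place S1 (26U), 16U left
rack 2: place S2 (19U), 23U left
rack 3: place S3 (41U), 1U left
rack 2: place S4 (10U), 13U left
rack 1: place S5 (8U), 8U left
rack 4: place S6 (17U), 25U left
rack 4: place S7 (5U), 20U left
rack 5: place S8 (36U), 6U left
rack 4: place S9 (13U), 7U left
rack 6: place S10 (36U), 6U left
rack 2: place S11 (4U), 9U left
rack 7: place S12 (32U), 10U left
rack 8: place S13 (19U), 23U left
rack 9: place S14 (25U), 17U left
rack 10: place S15 (33U), 9U left
10 racks × 42U = 420U; used 324U; unused 96U.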